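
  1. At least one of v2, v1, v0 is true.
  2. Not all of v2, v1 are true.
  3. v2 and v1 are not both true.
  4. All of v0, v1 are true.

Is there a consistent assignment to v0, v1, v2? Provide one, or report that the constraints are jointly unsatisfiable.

v0: True, v1: True, v2: False

  (1) {v2, v1, v0}: 2 true — at least one ✓
  (2) {v2, v1}: 1/2 true — not all ✓
  (3) v2=F, v1=T — not both ✓
  (4) {v0, v1}: all 2 true ✓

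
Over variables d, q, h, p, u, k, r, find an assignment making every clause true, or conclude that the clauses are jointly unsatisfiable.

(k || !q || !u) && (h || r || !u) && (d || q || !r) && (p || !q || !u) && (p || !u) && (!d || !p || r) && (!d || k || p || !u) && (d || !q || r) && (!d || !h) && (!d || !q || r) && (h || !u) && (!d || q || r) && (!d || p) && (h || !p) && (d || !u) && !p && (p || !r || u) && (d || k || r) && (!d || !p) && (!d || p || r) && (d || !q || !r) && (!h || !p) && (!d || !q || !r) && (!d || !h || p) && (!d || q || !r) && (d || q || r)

Unsatisfiable

Case p = True:
  Clause (!p) is falsified — contradiction.
Case p = False:
  (p || !u) forces u = False.
  (!d || p) forces d = False.
  (p || !r || u) forces r = False.
  (d || !q || r) forces q = False.
  Clause (d || q || r) is falsified — contradiction.
Both cases fail, so the formula is unsatisfiable.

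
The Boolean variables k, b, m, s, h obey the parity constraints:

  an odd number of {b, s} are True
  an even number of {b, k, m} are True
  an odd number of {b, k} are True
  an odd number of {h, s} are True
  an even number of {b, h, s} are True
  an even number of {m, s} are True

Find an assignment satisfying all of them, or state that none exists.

The formula is unsatisfiable.

Adding constraints 1, 2, 3, 4, 5, 6 mod 2: every variable appears an even number of times on the left, so the left side is 0.
But the right sides sum to 1 (mod 2). 0 ≠ 1 — the system is inconsistent.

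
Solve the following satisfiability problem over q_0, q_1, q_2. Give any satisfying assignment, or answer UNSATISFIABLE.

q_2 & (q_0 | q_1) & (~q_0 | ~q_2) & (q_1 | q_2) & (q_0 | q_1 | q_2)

Unit clause (q_2) forces q_2 = True.
In (~q_0 | ~q_2) only ~q_0 is left, so q_0 = False.
In (q_0 | q_1) only q_1 is left, so q_1 = True.
Check each clause:
  (q_2): q_2 holds.
  (q_0 | q_1): q_1 holds.
  (~q_0 | ~q_2): ~q_0 holds.
  (q_1 | q_2): q_1 holds.
  (q_0 | q_1 | q_2): q_1 holds.
All clauses satisfied.

q_0 = False; q_1 = True; q_2 = True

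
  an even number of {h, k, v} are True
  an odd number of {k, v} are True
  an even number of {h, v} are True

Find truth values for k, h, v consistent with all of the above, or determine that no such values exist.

k = False, h = True, v = True

{h, k, v}: 2 true → even ✓
{k, v}: 1 true → odd ✓
{h, v}: 2 true → even ✓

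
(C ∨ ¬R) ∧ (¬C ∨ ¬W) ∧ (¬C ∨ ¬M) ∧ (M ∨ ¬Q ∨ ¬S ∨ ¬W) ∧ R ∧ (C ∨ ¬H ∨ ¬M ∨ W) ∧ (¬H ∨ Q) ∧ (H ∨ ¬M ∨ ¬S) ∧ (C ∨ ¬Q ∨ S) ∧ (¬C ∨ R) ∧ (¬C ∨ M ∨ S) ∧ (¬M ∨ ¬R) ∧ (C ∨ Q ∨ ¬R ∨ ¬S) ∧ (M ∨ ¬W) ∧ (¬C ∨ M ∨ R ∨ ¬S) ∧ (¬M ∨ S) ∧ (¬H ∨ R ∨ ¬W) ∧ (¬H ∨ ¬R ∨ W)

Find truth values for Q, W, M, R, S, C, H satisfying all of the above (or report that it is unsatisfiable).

Q = False, W = False, M = False, R = True, S = True, C = True, H = False

Unit clause (R) forces R = True.
In (¬M ∨ ¬R) only ¬M is left, so M = False.
In (M ∨ ¬W) only ¬W is left, so W = False.
In (¬H ∨ ¬R ∨ W) only ¬H is left, so H = False.
In (C ∨ ¬R) only C is left, so C = True.
In (¬C ∨ M ∨ S) only S is left, so S = True.
Set Q = False.
All clauses satisfied.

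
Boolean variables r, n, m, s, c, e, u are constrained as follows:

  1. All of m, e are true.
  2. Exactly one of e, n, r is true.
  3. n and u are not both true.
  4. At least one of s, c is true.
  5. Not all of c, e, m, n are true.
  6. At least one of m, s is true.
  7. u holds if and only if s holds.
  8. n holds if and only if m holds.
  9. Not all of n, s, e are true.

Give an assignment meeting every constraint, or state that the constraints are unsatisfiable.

Case m = True:
  (1) forces e = True.
  (2) with e=T forces n = False.
  Constraint (8) is violated (n=F, m=T) — contradiction.
Case m = False:
  Constraint (1) is violated (m=F) — contradiction.
Both cases fail — unsatisfiable.

Unsatisfiable — no assignment works.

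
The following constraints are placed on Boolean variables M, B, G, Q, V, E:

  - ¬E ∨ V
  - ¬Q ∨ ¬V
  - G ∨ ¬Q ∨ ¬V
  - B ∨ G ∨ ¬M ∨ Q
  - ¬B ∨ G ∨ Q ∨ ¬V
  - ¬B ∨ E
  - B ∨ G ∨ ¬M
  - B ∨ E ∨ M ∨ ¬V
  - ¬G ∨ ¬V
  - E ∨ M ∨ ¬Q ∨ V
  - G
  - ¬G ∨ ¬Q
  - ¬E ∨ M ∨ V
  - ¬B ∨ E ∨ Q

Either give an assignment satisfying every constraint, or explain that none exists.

Unit clause (G) forces G = True.
In (¬G ∨ ¬Q) only ¬Q is left, so Q = False.
In (¬G ∨ ¬V) only ¬V is left, so V = False.
In (¬E ∨ V) only ¬E is left, so E = False.
In (¬B ∨ E) only ¬B is left, so B = False.
Set M = False.
All clauses satisfied.

M: False; B: False; G: True; Q: False; V: False; E: False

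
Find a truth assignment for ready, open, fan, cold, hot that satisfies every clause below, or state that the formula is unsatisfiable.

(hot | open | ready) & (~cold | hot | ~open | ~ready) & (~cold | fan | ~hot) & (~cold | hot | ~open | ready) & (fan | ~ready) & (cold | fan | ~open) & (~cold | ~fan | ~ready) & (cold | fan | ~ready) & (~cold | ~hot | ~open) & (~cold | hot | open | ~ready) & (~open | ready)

ready = False, open = False, fan = True, cold = True, hot = True

Set ready = False.
  then (~open | ready) forces open = False.
  then (hot | open | ready) forces hot = True.
Set fan = True.
Set cold = True.
All clauses satisfied.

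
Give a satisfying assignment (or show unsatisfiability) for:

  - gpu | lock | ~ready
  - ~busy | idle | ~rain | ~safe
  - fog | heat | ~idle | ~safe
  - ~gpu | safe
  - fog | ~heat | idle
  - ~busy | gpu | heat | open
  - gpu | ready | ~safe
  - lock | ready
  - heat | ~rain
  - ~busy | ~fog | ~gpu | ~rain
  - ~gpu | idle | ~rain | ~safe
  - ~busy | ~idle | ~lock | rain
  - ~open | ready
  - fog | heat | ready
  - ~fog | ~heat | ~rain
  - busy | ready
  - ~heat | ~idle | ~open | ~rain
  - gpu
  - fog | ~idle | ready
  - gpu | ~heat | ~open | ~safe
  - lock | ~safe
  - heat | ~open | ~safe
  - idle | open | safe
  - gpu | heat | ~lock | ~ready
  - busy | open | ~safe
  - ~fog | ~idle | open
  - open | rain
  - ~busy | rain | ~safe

Unit clause (gpu) forces gpu = True.
In (~gpu | safe) only safe is left, so safe = True.
In (lock | ~safe) only lock is left, so lock = True.
Try heat = False:
  (heat | ~rain) forces rain = False.
  (heat | ~open | ~safe) forces open = False.
  clause (open | rain) is falsified — backtrack.
So heat = True.
Set ready = True.
Set idle = True.
Set open = False.
  then (busy | open | ~safe) forces busy = True.
  then (~fog | ~idle | open) forces fog = False.
  then (open | rain) forces rain = True.
All clauses satisfied.

gpu: True, heat: True, ready: True, safe: True, idle: True, open: False, busy: True, lock: True, rain: True, fog: False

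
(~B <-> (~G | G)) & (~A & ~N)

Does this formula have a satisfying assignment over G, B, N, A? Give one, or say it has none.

G: True, B: False, N: False, A: False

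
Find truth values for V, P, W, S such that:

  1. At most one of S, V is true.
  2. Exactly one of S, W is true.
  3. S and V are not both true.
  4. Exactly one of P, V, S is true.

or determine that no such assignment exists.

V: False, P: True, W: True, S: False

  (1) {S, V}: 0 true — at most one ✓
  (2) {S, W}: 1 true — exactly one ✓
  (3) S=F, V=F — not both ✓
  (4) {P, V, S}: 1 true — exactly one ✓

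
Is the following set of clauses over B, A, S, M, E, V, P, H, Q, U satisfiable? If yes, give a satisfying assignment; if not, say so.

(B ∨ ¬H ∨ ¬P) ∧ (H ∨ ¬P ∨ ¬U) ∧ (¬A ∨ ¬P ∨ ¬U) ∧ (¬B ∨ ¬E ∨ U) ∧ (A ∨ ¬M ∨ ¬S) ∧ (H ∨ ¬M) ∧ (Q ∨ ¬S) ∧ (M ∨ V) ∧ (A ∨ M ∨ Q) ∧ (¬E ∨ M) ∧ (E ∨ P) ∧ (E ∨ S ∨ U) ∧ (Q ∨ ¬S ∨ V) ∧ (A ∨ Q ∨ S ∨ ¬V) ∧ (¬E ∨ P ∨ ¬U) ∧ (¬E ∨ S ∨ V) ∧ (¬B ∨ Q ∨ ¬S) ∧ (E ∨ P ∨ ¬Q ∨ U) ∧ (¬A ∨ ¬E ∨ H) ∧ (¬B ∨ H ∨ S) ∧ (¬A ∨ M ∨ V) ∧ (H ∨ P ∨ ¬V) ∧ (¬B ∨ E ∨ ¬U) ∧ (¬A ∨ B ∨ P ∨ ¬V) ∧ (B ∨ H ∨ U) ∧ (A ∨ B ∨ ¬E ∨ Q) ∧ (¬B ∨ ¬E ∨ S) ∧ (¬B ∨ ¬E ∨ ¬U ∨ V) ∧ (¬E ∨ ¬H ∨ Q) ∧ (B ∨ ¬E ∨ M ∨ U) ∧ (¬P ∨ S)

B = False, A = True, S = True, M = True, E = True, V = False, P = False, H = True, Q = True, U = False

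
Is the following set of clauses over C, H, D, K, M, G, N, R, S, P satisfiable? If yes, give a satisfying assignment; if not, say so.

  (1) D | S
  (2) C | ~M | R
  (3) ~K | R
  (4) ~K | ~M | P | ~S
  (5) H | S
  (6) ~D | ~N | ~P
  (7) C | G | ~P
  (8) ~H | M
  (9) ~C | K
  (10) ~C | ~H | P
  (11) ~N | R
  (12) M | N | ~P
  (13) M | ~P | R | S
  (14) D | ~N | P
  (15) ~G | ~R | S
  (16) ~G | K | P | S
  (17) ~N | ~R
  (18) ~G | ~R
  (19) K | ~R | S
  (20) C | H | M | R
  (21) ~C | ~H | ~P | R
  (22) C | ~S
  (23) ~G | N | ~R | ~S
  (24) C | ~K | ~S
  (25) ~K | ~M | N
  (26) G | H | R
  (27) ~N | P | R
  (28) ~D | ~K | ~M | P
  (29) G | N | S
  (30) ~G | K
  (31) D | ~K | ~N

C=T; H=F; D=F; K=T; M=F; G=F; N=F; R=T; S=T; P=F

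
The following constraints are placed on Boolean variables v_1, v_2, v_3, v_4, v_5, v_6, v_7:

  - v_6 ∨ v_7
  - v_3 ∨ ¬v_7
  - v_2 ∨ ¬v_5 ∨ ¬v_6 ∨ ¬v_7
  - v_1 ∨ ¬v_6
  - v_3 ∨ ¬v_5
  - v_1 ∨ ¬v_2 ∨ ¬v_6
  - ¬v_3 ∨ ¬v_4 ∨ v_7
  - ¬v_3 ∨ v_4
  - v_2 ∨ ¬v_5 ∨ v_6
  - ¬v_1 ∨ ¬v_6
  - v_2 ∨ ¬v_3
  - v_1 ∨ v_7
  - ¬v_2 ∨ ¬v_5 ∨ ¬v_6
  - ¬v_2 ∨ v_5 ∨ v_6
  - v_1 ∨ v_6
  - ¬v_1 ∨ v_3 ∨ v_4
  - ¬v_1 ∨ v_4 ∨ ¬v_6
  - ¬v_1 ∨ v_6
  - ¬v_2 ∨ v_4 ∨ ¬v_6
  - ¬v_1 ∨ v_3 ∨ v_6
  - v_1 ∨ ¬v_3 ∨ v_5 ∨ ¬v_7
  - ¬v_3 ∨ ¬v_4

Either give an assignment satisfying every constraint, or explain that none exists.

Unsatisfiable

Case v_1 = True:
  (¬v_1 ∨ ¬v_6) forces v_6 = False.
  Clause (¬v_1 ∨ v_6) is falsified — contradiction.
Case v_1 = False:
  (v_1 ∨ ¬v_6) forces v_6 = False.
  Clause (v_1 ∨ v_6) is falsified — contradiction.
Both cases fail, so the formula is unsatisfiable.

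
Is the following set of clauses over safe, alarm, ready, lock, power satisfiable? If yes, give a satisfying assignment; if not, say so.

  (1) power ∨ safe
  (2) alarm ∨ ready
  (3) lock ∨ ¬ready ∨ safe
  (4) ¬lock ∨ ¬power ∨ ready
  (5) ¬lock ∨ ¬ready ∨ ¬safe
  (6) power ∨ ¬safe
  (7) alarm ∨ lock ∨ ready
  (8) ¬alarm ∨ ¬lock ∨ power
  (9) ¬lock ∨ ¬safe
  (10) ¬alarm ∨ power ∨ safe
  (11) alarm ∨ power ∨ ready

Set safe = True.
  then (power ∨ ¬safe) forces power = True.
  then (¬lock ∨ ¬safe) forces lock = False.
Set alarm = False.
  then (alarm ∨ ready) forces ready = True.
All clauses satisfied.

safe=T, alarm=F, ready=T, lock=F, power=T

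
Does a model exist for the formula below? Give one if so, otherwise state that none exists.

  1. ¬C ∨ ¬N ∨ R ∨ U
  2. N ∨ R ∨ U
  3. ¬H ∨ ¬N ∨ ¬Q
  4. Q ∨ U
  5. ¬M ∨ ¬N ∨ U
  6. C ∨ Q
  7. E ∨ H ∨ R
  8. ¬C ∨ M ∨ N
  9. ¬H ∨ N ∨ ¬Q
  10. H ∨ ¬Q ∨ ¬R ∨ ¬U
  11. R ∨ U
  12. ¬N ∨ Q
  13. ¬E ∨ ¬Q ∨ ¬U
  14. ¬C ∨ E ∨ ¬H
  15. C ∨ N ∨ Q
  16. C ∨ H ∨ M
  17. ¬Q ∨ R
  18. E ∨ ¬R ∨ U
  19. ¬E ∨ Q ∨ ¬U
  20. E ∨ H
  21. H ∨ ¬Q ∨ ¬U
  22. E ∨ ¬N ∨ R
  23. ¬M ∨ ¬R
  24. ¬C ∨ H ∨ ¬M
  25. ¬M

Q = True, R = True, H = False, M = False, C = True, E = True, N = True, U = False

Unit clause (¬M) forces M = False.
Try Q = False:
  (Q ∨ U) forces U = True.
  (C ∨ Q) forces C = True.
  (¬C ∨ M ∨ N) forces N = True.
  clause (¬N ∨ Q) is falsified — backtrack.
So Q = True.
  then (¬Q ∨ R) forces R = True.
Set H = False.
  then (H ∨ ¬Q ∨ ¬R ∨ ¬U) forces U = False.
  then (C ∨ H ∨ M) forces C = True.
  then (E ∨ ¬R ∨ U) forces E = True.
  then (¬C ∨ M ∨ N) forces N = True.
All clauses satisfied.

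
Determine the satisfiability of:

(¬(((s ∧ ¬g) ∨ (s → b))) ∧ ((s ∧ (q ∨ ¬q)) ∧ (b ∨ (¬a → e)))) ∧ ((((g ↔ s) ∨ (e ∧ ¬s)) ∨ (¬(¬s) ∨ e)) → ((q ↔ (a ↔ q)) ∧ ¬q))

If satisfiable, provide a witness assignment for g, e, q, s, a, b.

g = True, e = True, q = False, s = True, a = True, b = False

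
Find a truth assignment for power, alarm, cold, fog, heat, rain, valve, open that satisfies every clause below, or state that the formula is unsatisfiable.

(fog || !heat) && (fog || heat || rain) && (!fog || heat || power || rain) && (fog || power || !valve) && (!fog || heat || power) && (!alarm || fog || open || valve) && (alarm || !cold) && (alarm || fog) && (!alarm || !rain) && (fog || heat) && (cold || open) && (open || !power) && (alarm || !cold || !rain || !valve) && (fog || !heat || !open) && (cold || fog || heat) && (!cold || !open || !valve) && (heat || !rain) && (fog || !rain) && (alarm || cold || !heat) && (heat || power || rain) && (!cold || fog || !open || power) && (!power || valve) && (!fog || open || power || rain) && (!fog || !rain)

power = True, alarm = True, cold = False, fog = True, heat = True, rain = False, valve = True, open = True

Set power = True.
  then (open || !power) forces open = True.
  then (!power || valve) forces valve = True.
  then (!cold || !open || !valve) forces cold = False.
Set alarm = True.
  then (!alarm || !rain) forces rain = False.
Try fog = False:
  (fog || !heat) forces heat = False.
  clause (fog || heat || rain) is falsified — backtrack.
So fog = True.
Set heat = True.
All clauses satisfied.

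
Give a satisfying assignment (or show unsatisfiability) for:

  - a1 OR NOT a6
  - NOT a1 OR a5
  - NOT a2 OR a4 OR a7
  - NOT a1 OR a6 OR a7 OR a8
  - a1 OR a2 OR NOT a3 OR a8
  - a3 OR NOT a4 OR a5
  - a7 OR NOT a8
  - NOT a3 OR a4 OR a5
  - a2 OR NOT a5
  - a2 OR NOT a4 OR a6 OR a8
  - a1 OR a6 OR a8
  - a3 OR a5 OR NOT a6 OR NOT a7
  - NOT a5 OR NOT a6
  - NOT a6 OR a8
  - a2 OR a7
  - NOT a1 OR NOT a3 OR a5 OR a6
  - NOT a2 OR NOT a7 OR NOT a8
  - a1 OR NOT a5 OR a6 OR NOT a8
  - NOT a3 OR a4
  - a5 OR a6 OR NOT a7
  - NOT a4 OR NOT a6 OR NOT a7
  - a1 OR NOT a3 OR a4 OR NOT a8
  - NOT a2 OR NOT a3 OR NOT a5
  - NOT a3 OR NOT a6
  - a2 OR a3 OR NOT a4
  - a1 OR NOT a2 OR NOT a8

a1: True, a2: True, a3: False, a4: True, a5: True, a6: False, a7: True, a8: False

Set a1 = True.
  then (NOT a1 OR a5) forces a5 = True.
  then (a2 OR NOT a5) forces a2 = True.
  then (NOT a5 OR NOT a6) forces a6 = False.
  then (NOT a2 OR NOT a3 OR NOT a5) forces a3 = False.
Set a4 = True.
Set a7 = True.
  then (NOT a2 OR NOT a7 OR NOT a8) forces a8 = False.
All clauses satisfied.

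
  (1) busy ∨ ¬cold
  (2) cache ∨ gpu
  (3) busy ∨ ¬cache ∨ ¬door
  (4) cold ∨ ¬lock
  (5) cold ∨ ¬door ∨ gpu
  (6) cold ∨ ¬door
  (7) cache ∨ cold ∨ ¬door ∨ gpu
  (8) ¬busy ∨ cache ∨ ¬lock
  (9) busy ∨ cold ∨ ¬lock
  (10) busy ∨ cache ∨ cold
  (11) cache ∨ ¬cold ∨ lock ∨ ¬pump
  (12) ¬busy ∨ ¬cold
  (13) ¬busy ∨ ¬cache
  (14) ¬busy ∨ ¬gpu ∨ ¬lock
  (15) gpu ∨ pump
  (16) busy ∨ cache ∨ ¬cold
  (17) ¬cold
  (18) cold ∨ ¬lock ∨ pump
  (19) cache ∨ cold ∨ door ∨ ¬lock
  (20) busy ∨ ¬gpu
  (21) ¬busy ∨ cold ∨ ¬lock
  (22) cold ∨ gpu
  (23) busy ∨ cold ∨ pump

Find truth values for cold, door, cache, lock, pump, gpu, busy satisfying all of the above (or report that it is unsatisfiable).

cold = False, door = False, cache = False, lock = False, pump = True, gpu = True, busy = True

Unit clause (¬cold) forces cold = False.
In (cold ∨ gpu) only gpu is left, so gpu = True.
In (cold ∨ ¬lock) only ¬lock is left, so lock = False.
In (cold ∨ ¬door) only ¬door is left, so door = False.
In (busy ∨ ¬gpu) only busy is left, so busy = True.
In (¬busy ∨ ¬cache) only ¬cache is left, so cache = False.
Set pump = True.
All clauses satisfied.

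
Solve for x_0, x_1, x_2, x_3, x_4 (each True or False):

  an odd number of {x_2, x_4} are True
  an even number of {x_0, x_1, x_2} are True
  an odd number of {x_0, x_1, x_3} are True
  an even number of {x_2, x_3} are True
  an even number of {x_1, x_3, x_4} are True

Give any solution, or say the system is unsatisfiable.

Unsatisfiable — no assignment works.

Adding constraints 2, 3, 4 mod 2: every variable appears an even number of times on the left, so the left side is 0.
But the right sides sum to 1 (mod 2). 0 ≠ 1 — the system is inconsistent.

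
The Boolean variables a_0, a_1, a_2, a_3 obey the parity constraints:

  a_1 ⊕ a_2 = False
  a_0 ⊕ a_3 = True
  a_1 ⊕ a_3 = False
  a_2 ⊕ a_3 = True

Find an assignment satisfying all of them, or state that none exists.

UNSATISFIABLE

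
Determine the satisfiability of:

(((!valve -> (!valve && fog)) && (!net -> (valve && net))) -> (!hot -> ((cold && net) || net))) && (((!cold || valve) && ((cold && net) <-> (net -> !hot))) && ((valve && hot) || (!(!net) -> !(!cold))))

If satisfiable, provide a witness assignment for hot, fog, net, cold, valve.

hot = True, fog = True, net = True, cold = False, valve = True

  ((!valve -> (!valve && fog)) && (!net -> (valve && net))) -> (!hot -> ((cold && net) || net)) = True
    (!valve -> (!valve && fog)) && (!net -> (valve && net)) = True
      !valve -> (!valve && fog) = True
        !valve = False
        !valve && fog = False
          !valve = False
      !net -> (valve && net) = True
        !net = False
        valve && net = True
    !hot -> ((cold && net) || net) = True
      !hot = False
      (cold && net) || net = True
        cold && net = False
  ((!cold || valve) && ((cold && net) <-> (net -> !hot))) && ((valve && hot) || (!(!net) -> !(!cold))) = True
    (!cold || valve) && ((cold && net) <-> (net -> !hot)) = True
      !cold || valve = True
        !cold = True
      (cold && net) <-> (net -> !hot) = True
        cold && net = False
        net -> !hot = False
          !hot = False
    (valve && hot) || (!(!net) -> !(!cold)) = True
      valve && hot = True
      !(!net) -> !(!cold) = False
        !(!net) = True
          !net = False
        !(!cold) = False
          !cold = True
Both conjuncts True, so the formula holds.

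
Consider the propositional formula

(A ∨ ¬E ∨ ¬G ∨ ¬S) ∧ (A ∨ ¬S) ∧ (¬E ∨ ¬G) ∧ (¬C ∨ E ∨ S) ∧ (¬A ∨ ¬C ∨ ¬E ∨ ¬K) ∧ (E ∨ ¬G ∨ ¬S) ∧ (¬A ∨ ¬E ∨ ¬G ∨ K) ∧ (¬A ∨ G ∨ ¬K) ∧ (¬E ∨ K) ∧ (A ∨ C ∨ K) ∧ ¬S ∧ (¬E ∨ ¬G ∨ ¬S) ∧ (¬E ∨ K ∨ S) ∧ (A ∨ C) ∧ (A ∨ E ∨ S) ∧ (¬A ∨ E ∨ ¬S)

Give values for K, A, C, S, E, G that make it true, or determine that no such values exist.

K = True, A = True, C = False, S = False, E = False, G = True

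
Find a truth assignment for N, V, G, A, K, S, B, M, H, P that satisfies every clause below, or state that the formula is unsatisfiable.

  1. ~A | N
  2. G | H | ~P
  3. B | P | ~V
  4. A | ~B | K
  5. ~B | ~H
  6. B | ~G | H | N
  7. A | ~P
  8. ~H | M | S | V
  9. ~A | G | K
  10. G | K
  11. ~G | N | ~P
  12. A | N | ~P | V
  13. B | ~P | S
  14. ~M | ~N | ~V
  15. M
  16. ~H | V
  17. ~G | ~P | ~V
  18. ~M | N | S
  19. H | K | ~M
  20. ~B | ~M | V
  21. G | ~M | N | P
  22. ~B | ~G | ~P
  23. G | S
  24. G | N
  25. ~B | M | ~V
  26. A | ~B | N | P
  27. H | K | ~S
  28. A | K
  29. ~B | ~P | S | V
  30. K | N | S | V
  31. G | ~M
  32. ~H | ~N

Unit clause (M) forces M = True.
In (G | ~M) only G is left, so G = True.
Set N = True.
  then (~M | ~N | ~V) forces V = False.
  then (~H | V) forces H = False.
  then (H | K | ~M) forces K = True.
  then (~B | ~M | V) forces B = False.
Set A = True.
Set S = False.
  then (B | ~P | S) forces P = False.
All clauses satisfied.

N=T; V=F; G=T; A=T; K=T; S=F; B=F; M=T; H=F; P=F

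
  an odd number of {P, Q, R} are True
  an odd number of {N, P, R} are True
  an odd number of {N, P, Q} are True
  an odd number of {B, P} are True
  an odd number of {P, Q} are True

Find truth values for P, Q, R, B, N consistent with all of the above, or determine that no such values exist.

P = True, Q = False, R = False, B = False, N = False

{P, Q, R}: 1 true → odd ✓
{N, P, R}: 1 true → odd ✓
{N, P, Q}: 1 true → odd ✓
{B, P}: 1 true → odd ✓
{P, Q}: 1 true → odd ✓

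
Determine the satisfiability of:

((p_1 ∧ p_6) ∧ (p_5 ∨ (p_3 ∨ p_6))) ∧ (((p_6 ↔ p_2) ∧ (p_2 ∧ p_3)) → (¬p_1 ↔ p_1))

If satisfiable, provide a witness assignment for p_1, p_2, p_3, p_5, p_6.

p_1=T; p_2=T; p_3=F; p_5=T; p_6=T

  (p_1 ∧ p_6) ∧ (p_5 ∨ (p_3 ∨ p_6)) = True
    p_1 ∧ p_6 = True
    p_5 ∨ (p_3 ∨ p_6) = True
      p_3 ∨ p_6 = True
  ((p_6 ↔ p_2) ∧ (p_2 ∧ p_3)) → (¬p_1 ↔ p_1) = True
    (p_6 ↔ p_2) ∧ (p_2 ∧ p_3) = False
      p_6 ↔ p_2 = True
      p_2 ∧ p_3 = False
    ¬p_1 ↔ p_1 = False
      ¬p_1 = False
Both conjuncts True, so the formula holds.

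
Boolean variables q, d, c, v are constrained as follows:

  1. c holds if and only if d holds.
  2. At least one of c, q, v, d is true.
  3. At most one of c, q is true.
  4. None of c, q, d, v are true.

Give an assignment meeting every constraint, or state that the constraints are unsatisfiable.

Case q = True:
  Constraint (4) is violated (q=T) — contradiction.
Case q = False:
  (4) forces c = False.
  (1) with c=F forces d = False.
  (2) with c=F, q=F, d=F forces v = True.
  Constraint (4) is violated (v=T) — contradiction.
Both cases fail — unsatisfiable.

UNSATISFIABLE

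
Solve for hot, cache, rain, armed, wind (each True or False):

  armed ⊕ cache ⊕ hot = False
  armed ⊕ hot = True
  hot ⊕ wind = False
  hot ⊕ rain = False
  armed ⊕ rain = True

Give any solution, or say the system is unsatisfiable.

hot = True, cache = True, rain = True, armed = False, wind = True

armed ⊕ cache ⊕ hot = F ⊕ T ⊕ T = False ✓
armed ⊕ hot = F ⊕ T = True ✓
hot ⊕ wind = T ⊕ T = False ✓
hot ⊕ rain = T ⊕ T = False ✓
armed ⊕ rain = F ⊕ T = True ✓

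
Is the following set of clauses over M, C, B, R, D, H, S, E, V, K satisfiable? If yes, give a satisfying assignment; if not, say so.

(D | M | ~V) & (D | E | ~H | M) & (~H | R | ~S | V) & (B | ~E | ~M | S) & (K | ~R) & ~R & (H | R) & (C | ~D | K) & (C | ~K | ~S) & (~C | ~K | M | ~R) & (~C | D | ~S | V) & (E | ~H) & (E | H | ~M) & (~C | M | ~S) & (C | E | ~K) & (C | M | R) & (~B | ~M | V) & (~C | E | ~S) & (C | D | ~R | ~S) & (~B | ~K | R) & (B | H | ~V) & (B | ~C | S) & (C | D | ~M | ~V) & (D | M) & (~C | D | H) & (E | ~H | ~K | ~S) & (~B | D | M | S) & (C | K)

Unit clause (~R) forces R = False.
In (H | R) only H is left, so H = True.
In (E | ~H) only E is left, so E = True.
Set M = True.
Try C = False:
  (C | K) forces K = True.
  (C | ~K | ~S) forces S = False.
  (B | ~E | ~M | S) forces B = True.
  clause (~B | ~K | R) is falsified — backtrack.
So C = True.
Set B = True.
  then (~B | ~M | V) forces V = True.
  then (~B | ~K | R) forces K = False.
Set D = True.
Set S = True.
All clauses satisfied.

M: True; C: True; B: True; R: False; D: True; H: True; S: True; E: True; V: True; K: False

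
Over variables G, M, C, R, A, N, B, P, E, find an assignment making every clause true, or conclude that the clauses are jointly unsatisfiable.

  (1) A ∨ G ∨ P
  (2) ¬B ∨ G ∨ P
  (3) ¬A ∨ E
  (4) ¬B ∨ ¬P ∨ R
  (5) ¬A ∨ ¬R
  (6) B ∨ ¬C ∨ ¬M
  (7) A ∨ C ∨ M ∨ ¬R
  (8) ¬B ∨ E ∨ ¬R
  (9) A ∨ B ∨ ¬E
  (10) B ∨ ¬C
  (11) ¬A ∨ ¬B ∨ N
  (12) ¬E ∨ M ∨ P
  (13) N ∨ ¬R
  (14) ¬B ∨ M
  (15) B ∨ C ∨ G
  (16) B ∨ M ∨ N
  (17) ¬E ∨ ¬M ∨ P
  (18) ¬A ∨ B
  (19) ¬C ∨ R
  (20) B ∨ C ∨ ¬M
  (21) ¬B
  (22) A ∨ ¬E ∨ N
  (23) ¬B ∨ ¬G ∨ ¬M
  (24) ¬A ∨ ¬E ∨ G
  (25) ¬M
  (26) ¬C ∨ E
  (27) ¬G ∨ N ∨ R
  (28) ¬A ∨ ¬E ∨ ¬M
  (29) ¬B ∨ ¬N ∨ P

G: True; M: False; C: False; R: False; A: False; N: True; B: False; P: True; E: False

Unit clause (¬B) forces B = False.
Unit clause (¬M) forces M = False.
In (B ∨ ¬C) only ¬C is left, so C = False.
In (B ∨ C ∨ G) only G is left, so G = True.
In (B ∨ M ∨ N) only N is left, so N = True.
In (¬A ∨ B) only ¬A is left, so A = False.
In (A ∨ C ∨ M ∨ ¬R) only ¬R is left, so R = False.
In (A ∨ B ∨ ¬E) only ¬E is left, so E = False.
Set P = True.
All clauses satisfied.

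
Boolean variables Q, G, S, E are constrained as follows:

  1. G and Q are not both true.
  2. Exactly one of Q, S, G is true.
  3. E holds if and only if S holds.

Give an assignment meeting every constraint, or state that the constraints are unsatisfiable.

Q=F, G=F, S=T, E=T

  (1) G=F, Q=F — not both ✓
  (2) {Q, S, G}: 1 true — exactly one ✓
  (3) E=T, S=T — same ✓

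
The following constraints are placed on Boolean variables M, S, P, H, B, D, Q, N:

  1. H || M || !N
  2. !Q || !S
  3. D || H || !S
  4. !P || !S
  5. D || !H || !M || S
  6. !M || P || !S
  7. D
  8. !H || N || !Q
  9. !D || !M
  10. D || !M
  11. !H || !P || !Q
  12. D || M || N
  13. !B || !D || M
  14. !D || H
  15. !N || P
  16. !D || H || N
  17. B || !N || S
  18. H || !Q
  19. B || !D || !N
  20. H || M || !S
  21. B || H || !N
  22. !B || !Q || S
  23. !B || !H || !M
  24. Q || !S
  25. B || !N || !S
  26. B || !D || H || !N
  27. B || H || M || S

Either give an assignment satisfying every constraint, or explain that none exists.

M = False; S = False; P = True; H = True; B = False; D = True; Q = False; N = False

Unit clause (D) forces D = True.
In (!D || !M) only !M is left, so M = False.
In (!B || !D || M) only !B is left, so B = False.
In (!D || H) only H is left, so H = True.
In (B || !D || !N) only !N is left, so N = False.
In (!H || N || !Q) only !Q is left, so Q = False.
In (Q || !S) only !S is left, so S = False.
Set P = True.
All clauses satisfied.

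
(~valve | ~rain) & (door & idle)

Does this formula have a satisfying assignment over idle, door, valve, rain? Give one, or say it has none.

idle: True; door: True; valve: False; rain: True

  ~valve | ~rain = True
    ~valve = True
    ~rain = False
  door & idle = True
Both conjuncts True, so the formula holds.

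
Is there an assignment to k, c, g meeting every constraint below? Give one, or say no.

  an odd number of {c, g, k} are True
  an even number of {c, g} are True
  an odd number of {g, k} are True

k: True; c: False; g: False

{c, g, k}: 1 true → odd ✓
{c, g}: 0 true → even ✓
{g, k}: 1 true → odd ✓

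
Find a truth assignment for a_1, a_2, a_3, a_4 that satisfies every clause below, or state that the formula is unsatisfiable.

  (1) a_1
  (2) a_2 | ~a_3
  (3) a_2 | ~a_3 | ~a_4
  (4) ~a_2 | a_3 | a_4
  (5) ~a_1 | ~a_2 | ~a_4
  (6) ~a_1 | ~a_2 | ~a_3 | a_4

a_1=T, a_2=F, a_3=F, a_4=F

Unit clause (a_1) forces a_1 = True.
Try a_2 = True:
  (~a_1 | ~a_2 | ~a_4) forces a_4 = False.
  (~a_2 | a_3 | a_4) forces a_3 = True.
  clause (~a_1 | ~a_2 | ~a_3 | a_4) is falsified — backtrack.
So a_2 = False.
  then (a_2 | ~a_3) forces a_3 = False.
Set a_4 = False.
Check each clause:
  (a_1): a_1 holds.
  (a_2 | ~a_3): ~a_3 holds.
  (a_2 | ~a_3 | ~a_4): ~a_3 holds.
  (~a_2 | a_3 | a_4): ~a_2 holds.
  (~a_1 | ~a_2 | ~a_4): ~a_2 holds.
  (~a_1 | ~a_2 | ~a_3 | a_4): ~a_2 holds.
All clauses satisfied.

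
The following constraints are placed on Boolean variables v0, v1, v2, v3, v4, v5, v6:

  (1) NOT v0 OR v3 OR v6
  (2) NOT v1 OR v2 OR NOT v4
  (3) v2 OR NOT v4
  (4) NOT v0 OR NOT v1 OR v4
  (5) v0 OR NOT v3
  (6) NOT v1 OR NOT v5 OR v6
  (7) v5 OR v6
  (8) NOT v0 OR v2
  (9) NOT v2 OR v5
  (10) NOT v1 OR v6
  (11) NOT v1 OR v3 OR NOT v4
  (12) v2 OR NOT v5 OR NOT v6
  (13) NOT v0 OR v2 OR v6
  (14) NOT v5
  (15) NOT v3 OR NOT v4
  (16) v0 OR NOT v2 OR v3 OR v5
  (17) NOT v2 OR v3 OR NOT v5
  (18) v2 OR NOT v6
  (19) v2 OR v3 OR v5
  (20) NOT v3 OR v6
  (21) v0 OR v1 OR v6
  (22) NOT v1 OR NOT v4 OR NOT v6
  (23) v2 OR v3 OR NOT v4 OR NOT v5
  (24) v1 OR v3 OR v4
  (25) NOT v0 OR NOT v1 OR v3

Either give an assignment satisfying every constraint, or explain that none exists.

The formula is unsatisfiable.

Case v5 = True:
  Clause (NOT v5) is falsified — contradiction.
Case v5 = False:
  (v5 OR v6) forces v6 = True.
  (NOT v2 OR v5) forces v2 = False.
  Clause (v2 OR NOT v6) is falsified — contradiction.
Both cases fail, so the formula is unsatisfiable.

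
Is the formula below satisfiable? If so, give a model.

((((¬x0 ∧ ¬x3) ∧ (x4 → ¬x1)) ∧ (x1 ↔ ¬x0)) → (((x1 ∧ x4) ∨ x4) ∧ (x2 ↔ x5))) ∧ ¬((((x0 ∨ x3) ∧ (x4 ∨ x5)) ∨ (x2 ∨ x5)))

x0: True; x1: True; x2: False; x3: True; x4: False; x5: False

  (((¬x0 ∧ ¬x3) ∧ (x4 → ¬x1)) ∧ (x1 ↔ ¬x0)) → (((x1 ∧ x4) ∨ x4) ∧ (x2 ↔ x5)) = True
    ((¬x0 ∧ ¬x3) ∧ (x4 → ¬x1)) ∧ (x1 ↔ ¬x0) = False
      (¬x0 ∧ ¬x3) ∧ (x4 → ¬x1) = False
        ¬x0 ∧ ¬x3 = False
          ¬x0 = False
          ¬x3 = False
        x4 → ¬x1 = True
          ¬x1 = False
      x1 ↔ ¬x0 = False
        ¬x0 = False
    ((x1 ∧ x4) ∨ x4) ∧ (x2 ↔ x5) = False
      (x1 ∧ x4) ∨ x4 = False
        x1 ∧ x4 = False
      x2 ↔ x5 = True
  ¬((((x0 ∨ x3) ∧ (x4 ∨ x5)) ∨ (x2 ∨ x5))) = True
    ((x0 ∨ x3) ∧ (x4 ∨ x5)) ∨ (x2 ∨ x5) = False
      (x0 ∨ x3) ∧ (x4 ∨ x5) = False
        x0 ∨ x3 = True
        x4 ∨ x5 = False
      x2 ∨ x5 = False
Both conjuncts True, so the formula holds.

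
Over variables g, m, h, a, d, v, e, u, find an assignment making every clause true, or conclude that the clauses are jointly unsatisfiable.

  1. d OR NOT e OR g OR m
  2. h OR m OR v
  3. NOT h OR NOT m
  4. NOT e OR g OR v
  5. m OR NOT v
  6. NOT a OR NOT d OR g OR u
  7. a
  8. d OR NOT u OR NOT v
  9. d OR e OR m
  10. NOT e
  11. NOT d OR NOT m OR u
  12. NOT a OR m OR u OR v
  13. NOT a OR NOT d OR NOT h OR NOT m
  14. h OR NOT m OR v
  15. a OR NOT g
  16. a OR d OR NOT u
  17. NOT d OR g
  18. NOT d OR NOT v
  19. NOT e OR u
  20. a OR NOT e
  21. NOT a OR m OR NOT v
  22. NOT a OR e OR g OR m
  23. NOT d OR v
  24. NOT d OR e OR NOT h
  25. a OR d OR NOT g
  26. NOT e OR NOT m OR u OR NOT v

Unit clause (a) forces a = True.
Unit clause (NOT e) forces e = False.
Set g = True.
Set m = True.
  then (NOT h OR NOT m) forces h = False.
  then (h OR NOT m OR v) forces v = True.
  then (NOT d OR NOT v) forces d = False.
  then (d OR NOT u OR NOT v) forces u = False.
All clauses satisfied.

g = True, m = True, h = False, a = True, d = False, v = True, e = False, u = False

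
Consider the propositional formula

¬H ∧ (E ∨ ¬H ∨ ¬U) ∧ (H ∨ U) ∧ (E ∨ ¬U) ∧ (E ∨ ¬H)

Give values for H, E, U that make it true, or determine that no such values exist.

Unit clause (¬H) forces H = False.
In (H ∨ U) only U is left, so U = True.
In (E ∨ ¬U) only E is left, so E = True.
Check each clause:
  (¬H): ¬H holds.
  (E ∨ ¬H ∨ ¬U): E holds.
  (H ∨ U): U holds.
  (E ∨ ¬U): E holds.
  (E ∨ ¬H): E holds.
All clauses satisfied.

H = False, E = True, U = True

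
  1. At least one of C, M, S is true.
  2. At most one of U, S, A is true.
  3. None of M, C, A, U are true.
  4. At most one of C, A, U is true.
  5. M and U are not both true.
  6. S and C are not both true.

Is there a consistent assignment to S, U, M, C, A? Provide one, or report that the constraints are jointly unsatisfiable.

S: True; U: False; M: False; C: False; A: False

  (1) {C, M, S}: 1 true — at least one ✓
  (2) {U, S, A}: 1 true — at most one ✓
  (3) {M, C, A, U}: 0 true — none ✓
  (4) {C, A, U}: 0 true — at most one ✓
  (5) M=F, U=F — not both ✓
  (6) S=T, C=F — not both ✓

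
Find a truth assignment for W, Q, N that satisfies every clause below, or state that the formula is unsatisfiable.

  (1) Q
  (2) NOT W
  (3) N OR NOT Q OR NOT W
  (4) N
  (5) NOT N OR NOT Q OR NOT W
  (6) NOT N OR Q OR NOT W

W = False, Q = True, N = True

Unit clause (Q) forces Q = True.
Unit clause (NOT W) forces W = False.
Unit clause (N) forces N = True.
All clauses satisfied.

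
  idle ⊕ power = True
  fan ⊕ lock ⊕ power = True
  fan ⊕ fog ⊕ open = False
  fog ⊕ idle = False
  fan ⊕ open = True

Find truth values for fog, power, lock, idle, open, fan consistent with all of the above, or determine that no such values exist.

fog = True, power = False, lock = False, idle = True, open = False, fan = True

idle ⊕ power = T ⊕ F = True ✓
fan ⊕ lock ⊕ power = T ⊕ F ⊕ F = True ✓
fan ⊕ fog ⊕ open = T ⊕ T ⊕ F = False ✓
fog ⊕ idle = T ⊕ T = False ✓
fan ⊕ open = T ⊕ F = True ✓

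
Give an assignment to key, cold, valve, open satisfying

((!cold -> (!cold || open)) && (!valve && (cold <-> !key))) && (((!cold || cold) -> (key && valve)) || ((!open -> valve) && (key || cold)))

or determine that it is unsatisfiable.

key: False; cold: True; valve: False; open: True

  (!cold -> (!cold || open)) && (!valve && (cold <-> !key)) = True
    !cold -> (!cold || open) = True
      !cold = False
      !cold || open = True
        !cold = False
    !valve && (cold <-> !key) = True
      !valve = True
      cold <-> !key = True
        !key = True
  ((!cold || cold) -> (key && valve)) || ((!open -> valve) && (key || cold)) = True
    (!cold || cold) -> (key && valve) = False
      !cold || cold = True
        !cold = False
      key && valve = False
    (!open -> valve) && (key || cold) = True
      !open -> valve = True
        !open = False
      key || cold = True
Both conjuncts True, so the formula holds.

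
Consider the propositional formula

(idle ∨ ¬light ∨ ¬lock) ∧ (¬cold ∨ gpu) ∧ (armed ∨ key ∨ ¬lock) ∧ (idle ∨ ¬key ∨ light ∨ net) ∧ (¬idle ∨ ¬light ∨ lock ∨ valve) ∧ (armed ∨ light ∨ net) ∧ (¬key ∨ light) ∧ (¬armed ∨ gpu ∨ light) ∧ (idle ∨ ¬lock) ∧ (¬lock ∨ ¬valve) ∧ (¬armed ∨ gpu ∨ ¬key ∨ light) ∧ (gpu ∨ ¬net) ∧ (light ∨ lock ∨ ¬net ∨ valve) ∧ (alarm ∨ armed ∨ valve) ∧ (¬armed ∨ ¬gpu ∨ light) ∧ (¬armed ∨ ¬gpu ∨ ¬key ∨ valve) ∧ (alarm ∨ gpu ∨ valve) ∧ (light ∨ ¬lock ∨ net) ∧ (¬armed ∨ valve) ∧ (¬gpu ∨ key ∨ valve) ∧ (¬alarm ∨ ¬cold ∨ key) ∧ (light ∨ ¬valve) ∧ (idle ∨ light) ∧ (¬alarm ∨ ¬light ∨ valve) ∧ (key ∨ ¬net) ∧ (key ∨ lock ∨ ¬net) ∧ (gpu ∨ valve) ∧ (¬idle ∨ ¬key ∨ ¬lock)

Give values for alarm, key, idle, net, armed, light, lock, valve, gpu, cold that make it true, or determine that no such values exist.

alarm = True, key = True, idle = True, net = False, armed = False, light = True, lock = False, valve = True, gpu = True, cold = False

Set alarm = True.
Set key = True.
  then (¬key ∨ light) forces light = True.
  then (¬alarm ∨ ¬light ∨ valve) forces valve = True.
  then (¬lock ∨ ¬valve) forces lock = False.
Set idle = True.
Set net = False.
Set armed = False.
Set gpu = True.
Set cold = False.
All clauses satisfied.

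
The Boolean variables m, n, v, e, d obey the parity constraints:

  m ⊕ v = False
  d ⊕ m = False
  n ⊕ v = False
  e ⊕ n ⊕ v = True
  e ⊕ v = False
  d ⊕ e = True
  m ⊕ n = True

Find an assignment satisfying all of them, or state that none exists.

Unsatisfiable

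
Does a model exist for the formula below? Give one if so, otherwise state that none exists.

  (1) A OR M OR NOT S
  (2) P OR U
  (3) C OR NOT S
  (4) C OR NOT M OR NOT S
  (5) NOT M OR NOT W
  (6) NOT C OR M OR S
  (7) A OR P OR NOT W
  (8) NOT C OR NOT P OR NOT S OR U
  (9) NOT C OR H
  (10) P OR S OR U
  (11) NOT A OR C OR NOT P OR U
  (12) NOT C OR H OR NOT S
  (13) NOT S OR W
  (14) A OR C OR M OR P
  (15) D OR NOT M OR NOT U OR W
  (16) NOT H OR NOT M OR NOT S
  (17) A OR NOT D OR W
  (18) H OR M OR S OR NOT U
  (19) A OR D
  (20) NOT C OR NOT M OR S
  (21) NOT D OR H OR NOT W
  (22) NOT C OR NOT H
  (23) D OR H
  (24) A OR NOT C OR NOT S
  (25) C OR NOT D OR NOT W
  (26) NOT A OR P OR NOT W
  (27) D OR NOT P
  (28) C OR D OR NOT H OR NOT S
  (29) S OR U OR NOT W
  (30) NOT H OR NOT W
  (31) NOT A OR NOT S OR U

Set M = True.
  then (NOT M OR NOT W) forces W = False.
  then (NOT S OR W) forces S = False.
  then (NOT C OR NOT M OR S) forces C = False.
Try U = False:
  (P OR U) forces P = True.
  (NOT A OR C OR NOT P OR U) forces A = False.
  (A OR NOT D OR W) forces D = False.
  clause (A OR D) is falsified — backtrack.
So U = True.
  then (D OR NOT M OR NOT U OR W) forces D = True.
  then (A OR NOT D OR W) forces A = True.
Set P = False.
Set H = True.
All clauses satisfied.

M=T, C=F, W=F, U=T, P=F, S=F, H=T, D=T, A=T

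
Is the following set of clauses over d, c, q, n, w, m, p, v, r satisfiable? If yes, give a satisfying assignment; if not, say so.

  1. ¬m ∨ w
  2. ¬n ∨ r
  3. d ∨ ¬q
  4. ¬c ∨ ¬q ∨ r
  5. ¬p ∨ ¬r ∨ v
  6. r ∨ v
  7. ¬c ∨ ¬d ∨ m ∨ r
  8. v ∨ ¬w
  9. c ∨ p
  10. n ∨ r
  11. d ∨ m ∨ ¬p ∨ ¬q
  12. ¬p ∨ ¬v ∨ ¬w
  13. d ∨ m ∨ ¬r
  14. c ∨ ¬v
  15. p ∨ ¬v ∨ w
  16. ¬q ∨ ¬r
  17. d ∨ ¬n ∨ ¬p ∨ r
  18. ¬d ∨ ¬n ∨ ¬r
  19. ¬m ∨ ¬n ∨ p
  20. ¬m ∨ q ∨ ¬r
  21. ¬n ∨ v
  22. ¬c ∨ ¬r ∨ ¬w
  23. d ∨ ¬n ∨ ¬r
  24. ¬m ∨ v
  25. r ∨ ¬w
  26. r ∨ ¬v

d = True, c = True, q = False, n = False, w = False, m = False, p = False, v = False, r = True

Set d = True.
Set c = True.
Try q = True:
  (¬c ∨ ¬q ∨ r) forces r = True.
  clause (¬q ∨ ¬r) is falsified — backtrack.
So q = False.
Set n = False.
  then (n ∨ r) forces r = True.
  then (¬m ∨ q ∨ ¬r) forces m = False.
  then (¬c ∨ ¬r ∨ ¬w) forces w = False.
Set p = False.
  then (p ∨ ¬v ∨ w) forces v = False.
All clauses satisfied.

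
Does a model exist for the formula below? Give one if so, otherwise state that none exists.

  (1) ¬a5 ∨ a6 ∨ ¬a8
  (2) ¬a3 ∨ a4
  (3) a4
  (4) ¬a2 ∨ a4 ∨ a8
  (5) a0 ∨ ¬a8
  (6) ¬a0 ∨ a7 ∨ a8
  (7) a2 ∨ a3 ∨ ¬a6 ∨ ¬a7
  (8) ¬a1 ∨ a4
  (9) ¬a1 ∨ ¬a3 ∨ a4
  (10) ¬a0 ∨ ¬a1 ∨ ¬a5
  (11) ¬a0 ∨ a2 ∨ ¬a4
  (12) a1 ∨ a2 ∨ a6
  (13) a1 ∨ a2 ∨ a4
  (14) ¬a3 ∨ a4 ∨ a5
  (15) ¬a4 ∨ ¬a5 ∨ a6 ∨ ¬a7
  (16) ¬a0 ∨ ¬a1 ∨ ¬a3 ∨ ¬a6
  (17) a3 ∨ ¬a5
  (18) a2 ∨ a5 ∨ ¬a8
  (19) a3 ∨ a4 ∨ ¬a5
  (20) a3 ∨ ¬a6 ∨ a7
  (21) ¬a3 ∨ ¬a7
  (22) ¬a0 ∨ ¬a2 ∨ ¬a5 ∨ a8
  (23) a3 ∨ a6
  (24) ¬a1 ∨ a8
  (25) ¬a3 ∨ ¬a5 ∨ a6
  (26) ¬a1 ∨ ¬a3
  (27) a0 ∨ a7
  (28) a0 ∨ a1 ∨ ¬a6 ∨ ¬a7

Unit clause (a4) forces a4 = True.
Set a0 = True.
  then (¬a0 ∨ a2 ∨ ¬a4) forces a2 = True.
Set a1 = False.
Set a3 = False.
  then (a3 ∨ ¬a5) forces a5 = False.
  then (a3 ∨ a6) forces a6 = True.
  then (a3 ∨ ¬a6 ∨ a7) forces a7 = True.
Set a8 = False.
All clauses satisfied.

a0 = True, a1 = False, a2 = True, a3 = False, a4 = True, a5 = False, a6 = True, a7 = True, a8 = False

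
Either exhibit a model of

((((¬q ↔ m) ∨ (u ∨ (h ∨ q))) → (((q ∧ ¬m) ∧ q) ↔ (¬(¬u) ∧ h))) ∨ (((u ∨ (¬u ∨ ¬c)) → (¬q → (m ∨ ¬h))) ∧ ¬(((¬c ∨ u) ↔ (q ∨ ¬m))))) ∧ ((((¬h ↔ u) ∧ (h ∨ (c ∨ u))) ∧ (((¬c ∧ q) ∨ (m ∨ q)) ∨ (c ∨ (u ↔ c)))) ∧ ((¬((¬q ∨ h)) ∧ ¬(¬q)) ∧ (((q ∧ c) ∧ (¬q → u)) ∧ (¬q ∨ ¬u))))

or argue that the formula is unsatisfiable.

Unsatisfiable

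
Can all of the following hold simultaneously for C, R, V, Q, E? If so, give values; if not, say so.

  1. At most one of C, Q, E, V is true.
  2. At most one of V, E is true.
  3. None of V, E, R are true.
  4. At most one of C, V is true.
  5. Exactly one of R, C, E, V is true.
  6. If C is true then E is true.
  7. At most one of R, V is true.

No satisfying assignment exists.

Case R = True:
  Constraint (3) is violated (R=T) — contradiction.
Case R = False:
  (3) forces V = False.
  (3) forces E = False.
  (5) with R=F, E=F, V=F forces C = True.
  Constraint (6) is violated (C=T, E=F) — contradiction.
Both cases fail — unsatisfiable.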